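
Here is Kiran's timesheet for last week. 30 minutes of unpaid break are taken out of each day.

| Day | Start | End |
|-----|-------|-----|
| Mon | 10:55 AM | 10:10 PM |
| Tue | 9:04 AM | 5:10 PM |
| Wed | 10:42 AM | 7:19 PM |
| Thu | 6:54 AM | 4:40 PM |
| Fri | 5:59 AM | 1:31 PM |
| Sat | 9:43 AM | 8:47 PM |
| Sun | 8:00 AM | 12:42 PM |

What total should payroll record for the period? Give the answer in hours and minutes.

57 h 32 min

Mon: 10:55 AM–10:10 PM = 11 h 15 min; less 30 min break → 10 h 45 min
Tue: 9:04 AM–5:10 PM = 8 h 6 min; less 30 min break → 7 h 36 min
Wed: 10:42 AM–7:19 PM = 8 h 37 min; less 30 min break → 8 h 7 min
Thu: 6:54 AM–4:40 PM = 9 h 46 min; less 30 min break → 9 h 16 min
Fri: 5:59 AM–1:31 PM = 7 h 32 min; less 30 min break → 7 h 2 min
Sat: 9:43 AM–8:47 PM = 11 h 4 min; less 30 min break → 10 h 34 min
Sun: 8:00 AM–12:42 PM = 4 h 42 min; less 30 min break → 4 h 12 min
Total: 10 h 45 min + 7 h 36 min + 8 h 7 min + 9 h 16 min + 7 h 2 min + 10 h 34 min + 4 h 12 min = 57 h 32 min.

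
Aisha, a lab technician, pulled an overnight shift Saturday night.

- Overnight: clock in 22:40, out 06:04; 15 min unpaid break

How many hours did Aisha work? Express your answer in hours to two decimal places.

7.15 hours

Overnight: 22:40 → midnight = 1 h 20 min; midnight → 06:04 = 6 h 4 min; span 7 h 24 min; less 15 min break → 7 h 9 min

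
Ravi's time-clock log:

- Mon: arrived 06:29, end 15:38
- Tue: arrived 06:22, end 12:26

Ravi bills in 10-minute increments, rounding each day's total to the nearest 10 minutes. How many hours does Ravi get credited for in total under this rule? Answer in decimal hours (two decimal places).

15.17 hours

Mon: 06:29–15:38 = 9 h 9 min → rounds to 9 h 10 min
Tue: 06:22–12:26 = 6 h 4 min → rounds to 6 h 0 min
Total credited: 15 h 10 min.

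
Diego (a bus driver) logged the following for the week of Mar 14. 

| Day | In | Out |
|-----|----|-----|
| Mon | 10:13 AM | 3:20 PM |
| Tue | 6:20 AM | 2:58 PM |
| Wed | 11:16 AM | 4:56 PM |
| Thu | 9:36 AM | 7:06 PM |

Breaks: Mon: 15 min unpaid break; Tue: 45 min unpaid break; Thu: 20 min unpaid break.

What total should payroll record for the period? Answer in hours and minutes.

Mon: 10:13 AM–3:20 PM = 5 h 7 min; less 15 min break → 4 h 52 min
Tue: 6:20 AM–2:58 PM = 8 h 38 min; less 45 min break → 7 h 53 min
Wed: 11:16 AM–4:56 PM = 5 h 40 min
Thu: 9:36 AM–7:06 PM = 9 h 30 min; less 20 min break → 9 h 10 min
Total: 4 h 52 min + 7 h 53 min + 5 h 40 min + 9 h 10 min = 27 h 35 min.

27 h 35 min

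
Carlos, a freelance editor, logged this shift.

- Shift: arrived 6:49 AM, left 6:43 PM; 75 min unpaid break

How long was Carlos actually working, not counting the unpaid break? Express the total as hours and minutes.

Shift: 6:49 AM–6:43 PM = 11 h 54 min; less 75 min break → 10 h 39 min

10 h 39 min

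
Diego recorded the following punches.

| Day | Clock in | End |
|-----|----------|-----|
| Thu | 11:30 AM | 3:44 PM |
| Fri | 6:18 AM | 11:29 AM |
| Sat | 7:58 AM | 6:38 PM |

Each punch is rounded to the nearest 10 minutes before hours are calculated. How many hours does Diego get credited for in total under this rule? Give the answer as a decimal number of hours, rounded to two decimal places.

20.00 hours

Thu: in 11:30 AM→11:30 AM, out 3:44 PM→3:40 PM; 4 h 10 min
Fri: in 6:18 AM→6:20 AM, out 11:29 AM→11:30 AM; 5 h 10 min
Sat: in 7:58 AM→8:00 AM, out 6:38 PM→6:40 PM; 10 h 40 min
Total credited: 20 h 0 min.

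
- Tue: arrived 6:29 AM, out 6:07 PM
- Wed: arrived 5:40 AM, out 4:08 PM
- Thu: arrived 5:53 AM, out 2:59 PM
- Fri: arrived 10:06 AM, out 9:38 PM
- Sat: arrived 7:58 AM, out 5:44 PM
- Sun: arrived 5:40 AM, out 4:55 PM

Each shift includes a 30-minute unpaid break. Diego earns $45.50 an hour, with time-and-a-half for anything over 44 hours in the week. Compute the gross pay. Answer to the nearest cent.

Tue: 6:29 AM–6:07 PM = 11 h 38 min; less 30 min break → 11 h 8 min
Wed: 5:40 AM–4:08 PM = 10 h 28 min; less 30 min break → 9 h 58 min
Thu: 5:53 AM–2:59 PM = 9 h 6 min; less 30 min break → 8 h 36 min
Fri: 10:06 AM–9:38 PM = 11 h 32 min; less 30 min break → 11 h 2 min
Sat: 7:58 AM–5:44 PM = 9 h 46 min; less 30 min break → 9 h 16 min
Sun: 5:40 AM–4:55 PM = 11 h 15 min; less 30 min break → 10 h 45 min
Total worked: 60 h 45 min = 3645 min.
Regular 44 h 0 min = 2640 min at $45.50/h; overtime 16 h 45 min = 1005 min at $68.25/h.
Pay = (2640 × $45.50 + 1005 × $68.25) ÷ 60 = $3145.19.

$3145.19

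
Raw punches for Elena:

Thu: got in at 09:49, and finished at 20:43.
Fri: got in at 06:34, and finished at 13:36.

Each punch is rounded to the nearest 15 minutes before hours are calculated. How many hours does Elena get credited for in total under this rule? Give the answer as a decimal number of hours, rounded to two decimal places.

Thu: in 09:49→09:45, out 20:43→20:45; 11 h 0 min
Fri: in 06:34→06:30, out 13:36→13:30; 7 h 0 min
Total credited: 18 h 0 min.

18.00 hours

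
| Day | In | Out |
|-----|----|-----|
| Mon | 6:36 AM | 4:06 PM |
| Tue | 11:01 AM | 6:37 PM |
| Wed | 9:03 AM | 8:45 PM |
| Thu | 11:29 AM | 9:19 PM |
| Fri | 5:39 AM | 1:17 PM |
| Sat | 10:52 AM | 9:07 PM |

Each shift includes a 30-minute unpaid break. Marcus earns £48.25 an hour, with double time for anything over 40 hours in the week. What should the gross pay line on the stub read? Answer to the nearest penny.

£3234.36

Mon: 6:36 AM–4:06 PM = 9 h 30 min; less 30 min break → 9 h 0 min
Tue: 11:01 AM–6:37 PM = 7 h 36 min; less 30 min break → 7 h 6 min
Wed: 9:03 AM–8:45 PM = 11 h 42 min; less 30 min break → 11 h 12 min
Thu: 11:29 AM–9:19 PM = 9 h 50 min; less 30 min break → 9 h 20 min
Fri: 5:39 AM–1:17 PM = 7 h 38 min; less 30 min break → 7 h 8 min
Sat: 10:52 AM–9:07 PM = 10 h 15 min; less 30 min break → 9 h 45 min
Total worked: 53 h 31 min = 3211 min.
Regular 40 h 0 min = 2400 min at £48.25/h; overtime 13 h 31 min = 811 min at £96.50/h.
Pay = (2400 × £48.25 + 811 × £96.50) ÷ 60 = £3234.36.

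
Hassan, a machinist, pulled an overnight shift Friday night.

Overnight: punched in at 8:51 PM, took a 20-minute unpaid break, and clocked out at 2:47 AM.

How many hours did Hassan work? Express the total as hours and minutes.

5 h 36 min

Overnight: 8:51 PM → midnight = 3 h 9 min; midnight → 2:47 AM = 2 h 47 min; span 5 h 56 min; less 20 min break → 5 h 36 min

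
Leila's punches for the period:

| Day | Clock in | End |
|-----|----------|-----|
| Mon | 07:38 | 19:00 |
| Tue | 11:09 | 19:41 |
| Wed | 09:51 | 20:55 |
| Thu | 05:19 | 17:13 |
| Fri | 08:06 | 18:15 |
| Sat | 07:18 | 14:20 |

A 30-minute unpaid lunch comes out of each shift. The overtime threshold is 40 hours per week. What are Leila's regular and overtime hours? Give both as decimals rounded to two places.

Mon: 07:38–19:00 = 11 h 22 min; less 30 min break → 10 h 52 min
Tue: 11:09–19:41 = 8 h 32 min; less 30 min break → 8 h 2 min
Wed: 09:51–20:55 = 11 h 4 min; less 30 min break → 10 h 34 min
Thu: 05:19–17:13 = 11 h 54 min; less 30 min break → 11 h 24 min
Fri: 08:06–18:15 = 10 h 9 min; less 30 min break → 9 h 39 min
Sat: 07:18–14:20 = 7 h 2 min; less 30 min break → 6 h 32 min
Total worked: 57 h 3 min = 57.05 h.
Threshold 40 h → overtime 17 h 3 min, regular 40 h 0 min.

Regular 40.00 hours, overtime 17.05 hours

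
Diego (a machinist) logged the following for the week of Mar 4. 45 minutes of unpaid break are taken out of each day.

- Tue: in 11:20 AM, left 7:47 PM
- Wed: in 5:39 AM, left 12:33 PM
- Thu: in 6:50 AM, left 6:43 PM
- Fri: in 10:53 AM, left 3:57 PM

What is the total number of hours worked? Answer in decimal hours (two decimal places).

29.30 hours

Tue: 11:20 AM–7:47 PM = 8 h 27 min; less 45 min break → 7 h 42 min
Wed: 5:39 AM–12:33 PM = 6 h 54 min; less 45 min break → 6 h 9 min
Thu: 6:50 AM–6:43 PM = 11 h 53 min; less 45 min break → 11 h 8 min
Fri: 10:53 AM–3:57 PM = 5 h 4 min; less 45 min break → 4 h 19 min
Total: 7 h 42 min + 6 h 9 min + 11 h 8 min + 4 h 19 min = 29 h 18 min.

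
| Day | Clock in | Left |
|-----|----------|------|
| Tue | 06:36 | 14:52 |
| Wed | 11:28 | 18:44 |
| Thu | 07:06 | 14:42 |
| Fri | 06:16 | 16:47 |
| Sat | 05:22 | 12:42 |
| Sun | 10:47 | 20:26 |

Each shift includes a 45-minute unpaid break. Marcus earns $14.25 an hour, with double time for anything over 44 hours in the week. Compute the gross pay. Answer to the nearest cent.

$687.80

Tue: 06:36–14:52 = 8 h 16 min; less 45 min break → 7 h 31 min
Wed: 11:28–18:44 = 7 h 16 min; less 45 min break → 6 h 31 min
Thu: 07:06–14:42 = 7 h 36 min; less 45 min break → 6 h 51 min
Fri: 06:16–16:47 = 10 h 31 min; less 45 min break → 9 h 46 min
Sat: 05:22–12:42 = 7 h 20 min; less 45 min break → 6 h 35 min
Sun: 10:47–20:26 = 9 h 39 min; less 45 min break → 8 h 54 min
Total worked: 46 h 8 min = 2768 min.
Regular 44 h 0 min = 2640 min at $14.25/h; overtime 2 h 8 min = 128 min at $28.50/h.
Pay = (2640 × $14.25 + 128 × $28.50) ÷ 60 = $687.80.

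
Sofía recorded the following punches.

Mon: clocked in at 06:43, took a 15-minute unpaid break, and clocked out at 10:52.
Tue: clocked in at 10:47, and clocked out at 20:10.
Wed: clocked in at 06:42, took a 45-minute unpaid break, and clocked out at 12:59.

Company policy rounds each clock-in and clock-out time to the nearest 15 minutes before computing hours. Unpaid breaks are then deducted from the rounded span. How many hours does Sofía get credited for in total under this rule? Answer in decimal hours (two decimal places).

Mon: in 06:43→06:45, out 10:52→10:45; 4 h 0 min − 15 min = 3 h 45 min
Tue: in 10:47→10:45, out 20:10→20:15; 9 h 30 min
Wed: in 06:42→06:45, out 12:59→13:00; 6 h 15 min − 45 min = 5 h 30 min
Total credited: 18 h 45 min.

18.75 hours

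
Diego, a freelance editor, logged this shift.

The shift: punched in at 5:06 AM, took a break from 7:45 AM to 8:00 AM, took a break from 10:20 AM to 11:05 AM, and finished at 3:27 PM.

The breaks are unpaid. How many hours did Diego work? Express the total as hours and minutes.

9 h 21 min

The shift: 5:06 AM–3:27 PM = 10 h 21 min; less 60 min break → 9 h 21 min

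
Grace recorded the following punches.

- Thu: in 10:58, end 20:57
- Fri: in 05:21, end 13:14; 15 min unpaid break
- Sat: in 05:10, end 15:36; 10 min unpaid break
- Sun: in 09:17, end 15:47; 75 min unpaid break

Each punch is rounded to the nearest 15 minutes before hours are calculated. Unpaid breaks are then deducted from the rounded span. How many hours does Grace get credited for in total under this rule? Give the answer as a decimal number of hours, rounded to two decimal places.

33.08 hours

Thu: in 10:58→11:00, out 20:57→21:00; 10 h 0 min
Fri: in 05:21→05:15, out 13:14→13:15; 8 h 0 min − 15 min = 7 h 45 min
Sat: in 05:10→05:15, out 15:36→15:30; 10 h 15 min − 10 min = 10 h 5 min
Sun: in 09:17→09:15, out 15:47→15:45; 6 h 30 min − 75 min = 5 h 15 min
Total credited: 33 h 5 min.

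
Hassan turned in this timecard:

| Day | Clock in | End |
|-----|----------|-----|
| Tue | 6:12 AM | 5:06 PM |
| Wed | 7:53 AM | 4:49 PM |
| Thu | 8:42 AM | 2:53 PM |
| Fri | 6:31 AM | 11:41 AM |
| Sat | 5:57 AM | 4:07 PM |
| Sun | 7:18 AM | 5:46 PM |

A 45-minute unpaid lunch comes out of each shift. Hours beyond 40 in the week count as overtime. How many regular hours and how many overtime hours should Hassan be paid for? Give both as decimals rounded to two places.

Tue: 6:12 AM–5:06 PM = 10 h 54 min; less 45 min break → 10 h 9 min
Wed: 7:53 AM–4:49 PM = 8 h 56 min; less 45 min break → 8 h 11 min
Thu: 8:42 AM–2:53 PM = 6 h 11 min; less 45 min break → 5 h 26 min
Fri: 6:31 AM–11:41 AM = 5 h 10 min; less 45 min break → 4 h 25 min
Sat: 5:57 AM–4:07 PM = 10 h 10 min; less 45 min break → 9 h 25 min
Sun: 7:18 AM–5:46 PM = 10 h 28 min; less 45 min break → 9 h 43 min
Total worked: 47 h 19 min = 47.32 h.
Threshold 40 h → overtime 7 h 19 min, regular 40 h 0 min.

Regular 40.00 hours, overtime 7.32 hours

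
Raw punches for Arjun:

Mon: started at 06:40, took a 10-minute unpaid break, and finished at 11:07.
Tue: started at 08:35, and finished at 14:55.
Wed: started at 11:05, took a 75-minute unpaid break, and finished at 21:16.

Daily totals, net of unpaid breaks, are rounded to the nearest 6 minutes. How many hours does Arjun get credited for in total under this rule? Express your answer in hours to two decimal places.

Mon: 06:40–11:07 = 4 h 27 min − 10 min = 4 h 17 min → rounds to 4 h 18 min
Tue: 08:35–14:55 = 6 h 20 min → rounds to 6 h 18 min
Wed: 11:05–21:16 = 10 h 11 min − 75 min = 8 h 56 min → rounds to 8 h 54 min
Total credited: 19 h 30 min.

19.50 hours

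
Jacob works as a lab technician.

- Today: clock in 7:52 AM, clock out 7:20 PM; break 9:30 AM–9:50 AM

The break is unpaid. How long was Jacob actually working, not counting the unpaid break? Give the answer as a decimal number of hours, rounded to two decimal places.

11.13 hours

Today: 7:52 AM–7:20 PM = 11 h 28 min; less 20 min break → 11 h 8 min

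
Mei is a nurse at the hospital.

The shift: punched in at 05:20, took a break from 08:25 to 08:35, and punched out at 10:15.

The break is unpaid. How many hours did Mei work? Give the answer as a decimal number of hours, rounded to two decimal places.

4.75 hours

The shift: 05:20–10:15 = 4 h 55 min; less 10 min break → 4 h 45 min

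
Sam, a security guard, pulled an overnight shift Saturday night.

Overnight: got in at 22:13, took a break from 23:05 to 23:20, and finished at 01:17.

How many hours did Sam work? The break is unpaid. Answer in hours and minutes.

2 h 49 min

Overnight: 22:13 → midnight = 1 h 47 min; midnight → 01:17 = 1 h 17 min; span 3 h 4 min; less 15 min break → 2 h 49 min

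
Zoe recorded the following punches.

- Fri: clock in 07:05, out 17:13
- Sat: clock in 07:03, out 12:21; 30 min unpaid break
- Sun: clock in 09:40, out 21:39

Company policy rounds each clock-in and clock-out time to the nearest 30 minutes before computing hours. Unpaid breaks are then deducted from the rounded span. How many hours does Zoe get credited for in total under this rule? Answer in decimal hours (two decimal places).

27.00 hours

Fri: in 07:05→07:00, out 17:13→17:00; 10 h 0 min
Sat: in 07:03→07:00, out 12:21→12:30; 5 h 30 min − 30 min = 5 h 0 min
Sun: in 09:40→09:30, out 21:39→21:30; 12 h 0 min
Total credited: 27 h 0 min.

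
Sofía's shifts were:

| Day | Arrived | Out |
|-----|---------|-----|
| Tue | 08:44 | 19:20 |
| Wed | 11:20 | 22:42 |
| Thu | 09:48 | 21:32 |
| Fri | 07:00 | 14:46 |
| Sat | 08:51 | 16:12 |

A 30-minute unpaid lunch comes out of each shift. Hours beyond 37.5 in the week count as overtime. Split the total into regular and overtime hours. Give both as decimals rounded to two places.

Regular 37.50 hours, overtime 8.82 hours

Tue: 08:44–19:20 = 10 h 36 min; less 30 min break → 10 h 6 min
Wed: 11:20–22:42 = 11 h 22 min; less 30 min break → 10 h 52 min
Thu: 09:48–21:32 = 11 h 44 min; less 30 min break → 11 h 14 min
Fri: 07:00–14:46 = 7 h 46 min; less 30 min break → 7 h 16 min
Sat: 08:51–16:12 = 7 h 21 min; less 30 min break → 6 h 51 min
Total worked: 46 h 19 min = 46.32 h.
Threshold 37.5 h → overtime 8 h 49 min, regular 37 h 30 min.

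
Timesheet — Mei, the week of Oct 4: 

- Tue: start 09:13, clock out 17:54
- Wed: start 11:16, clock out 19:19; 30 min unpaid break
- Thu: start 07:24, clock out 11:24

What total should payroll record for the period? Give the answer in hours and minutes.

Tue: 09:13–17:54 = 8 h 41 min
Wed: 11:16–19:19 = 8 h 3 min; less 30 min break → 7 h 33 min
Thu: 07:24–11:24 = 4 h 0 min
Total: 8 h 41 min + 7 h 33 min + 4 h 0 min = 20 h 14 min.

20 h 14 min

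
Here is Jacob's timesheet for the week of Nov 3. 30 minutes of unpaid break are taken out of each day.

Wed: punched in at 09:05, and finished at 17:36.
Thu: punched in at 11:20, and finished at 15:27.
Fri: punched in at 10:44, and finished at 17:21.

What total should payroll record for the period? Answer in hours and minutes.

17 h 45 min

Wed: 09:05–17:36 = 8 h 31 min; less 30 min break → 8 h 1 min
Thu: 11:20–15:27 = 4 h 7 min; less 30 min break → 3 h 37 min
Fri: 10:44–17:21 = 6 h 37 min; less 30 min break → 6 h 7 min
Total: 8 h 1 min + 3 h 37 min + 6 h 7 min = 17 h 45 min.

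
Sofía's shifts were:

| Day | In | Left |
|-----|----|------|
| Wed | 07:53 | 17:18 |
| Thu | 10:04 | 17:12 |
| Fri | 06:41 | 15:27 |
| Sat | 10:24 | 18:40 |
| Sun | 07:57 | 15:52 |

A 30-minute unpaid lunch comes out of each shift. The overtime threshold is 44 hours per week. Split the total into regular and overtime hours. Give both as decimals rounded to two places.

Wed: 07:53–17:18 = 9 h 25 min; less 30 min break → 8 h 55 min
Thu: 10:04–17:12 = 7 h 8 min; less 30 min break → 6 h 38 min
Fri: 06:41–15:27 = 8 h 46 min; less 30 min break → 8 h 16 min
Sat: 10:24–18:40 = 8 h 16 min; less 30 min break → 7 h 46 min
Sun: 07:57–15:52 = 7 h 55 min; less 30 min break → 7 h 25 min
Total worked: 39 h 0 min = 39.00 h.
Threshold 44 h → overtime 0 h 0 min, regular 39 h 0 min.

Regular 39.00 hours, overtime 0.00 hours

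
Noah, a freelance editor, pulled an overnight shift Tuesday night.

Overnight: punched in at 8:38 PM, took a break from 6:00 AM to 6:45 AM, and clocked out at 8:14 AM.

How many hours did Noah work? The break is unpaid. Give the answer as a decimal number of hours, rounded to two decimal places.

Overnight: 8:38 PM → midnight = 3 h 22 min; midnight → 8:14 AM = 8 h 14 min; span 11 h 36 min; less 45 min break → 10 h 51 min

10.85 hours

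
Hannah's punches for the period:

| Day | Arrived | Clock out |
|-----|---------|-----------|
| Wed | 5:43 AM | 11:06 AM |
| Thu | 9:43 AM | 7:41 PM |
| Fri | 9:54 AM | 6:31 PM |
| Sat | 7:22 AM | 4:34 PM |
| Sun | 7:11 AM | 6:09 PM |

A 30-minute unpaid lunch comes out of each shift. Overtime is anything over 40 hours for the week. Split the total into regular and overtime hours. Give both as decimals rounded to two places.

Wed: 5:43 AM–11:06 AM = 5 h 23 min; less 30 min break → 4 h 53 min
Thu: 9:43 AM–7:41 PM = 9 h 58 min; less 30 min break → 9 h 28 min
Fri: 9:54 AM–6:31 PM = 8 h 37 min; less 30 min break → 8 h 7 min
Sat: 7:22 AM–4:34 PM = 9 h 12 min; less 30 min break → 8 h 42 min
Sun: 7:11 AM–6:09 PM = 10 h 58 min; less 30 min break → 10 h 28 min
Total worked: 41 h 38 min = 41.63 h.
Threshold 40 h → overtime 1 h 38 min, regular 40 h 0 min.

Regular 40.00 hours, overtime 1.63 hours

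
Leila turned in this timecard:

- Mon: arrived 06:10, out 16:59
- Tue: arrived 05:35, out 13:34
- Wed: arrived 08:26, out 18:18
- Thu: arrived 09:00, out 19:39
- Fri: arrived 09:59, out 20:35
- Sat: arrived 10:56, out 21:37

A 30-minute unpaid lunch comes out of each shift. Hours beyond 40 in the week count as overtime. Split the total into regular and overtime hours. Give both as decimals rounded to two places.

Mon: 06:10–16:59 = 10 h 49 min; less 30 min break → 10 h 19 min
Tue: 05:35–13:34 = 7 h 59 min; less 30 min break → 7 h 29 min
Wed: 08:26–18:18 = 9 h 52 min; less 30 min break → 9 h 22 min
Thu: 09:00–19:39 = 10 h 39 min; less 30 min break → 10 h 9 min
Fri: 09:59–20:35 = 10 h 36 min; less 30 min break → 10 h 6 min
Sat: 10:56–21:37 = 10 h 41 min; less 30 min break → 10 h 11 min
Total worked: 57 h 36 min = 57.60 h.
Threshold 40 h → overtime 17 h 36 min, regular 40 h 0 min.

Regular 40.00 hours, overtime 17.60 hours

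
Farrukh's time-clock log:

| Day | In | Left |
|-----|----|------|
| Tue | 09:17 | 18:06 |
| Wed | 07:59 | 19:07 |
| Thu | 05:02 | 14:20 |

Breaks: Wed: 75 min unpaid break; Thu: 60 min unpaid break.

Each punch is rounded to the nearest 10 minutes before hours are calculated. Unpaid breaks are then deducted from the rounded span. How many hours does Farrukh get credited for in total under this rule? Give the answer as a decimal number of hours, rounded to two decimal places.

Tue: in 09:17→09:20, out 18:06→18:10; 8 h 50 min
Wed: in 07:59→08:00, out 19:07→19:10; 11 h 10 min − 75 min = 9 h 55 min
Thu: in 05:02→05:00, out 14:20→14:20; 9 h 20 min − 60 min = 8 h 20 min
Total credited: 27 h 5 min.

27.08 hours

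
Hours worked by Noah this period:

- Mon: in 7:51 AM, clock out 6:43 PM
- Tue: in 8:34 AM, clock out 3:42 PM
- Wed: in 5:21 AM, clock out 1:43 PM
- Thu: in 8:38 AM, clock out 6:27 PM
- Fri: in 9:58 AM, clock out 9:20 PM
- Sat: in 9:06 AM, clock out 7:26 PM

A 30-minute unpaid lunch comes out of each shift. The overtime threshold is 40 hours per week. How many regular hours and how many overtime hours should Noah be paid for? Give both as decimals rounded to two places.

Mon: 7:51 AM–6:43 PM = 10 h 52 min; less 30 min break → 10 h 22 min
Tue: 8:34 AM–3:42 PM = 7 h 8 min; less 30 min break → 6 h 38 min
Wed: 5:21 AM–1:43 PM = 8 h 22 min; less 30 min break → 7 h 52 min
Thu: 8:38 AM–6:27 PM = 9 h 49 min; less 30 min break → 9 h 19 min
Fri: 9:58 AM–9:20 PM = 11 h 22 min; less 30 min break → 10 h 52 min
Sat: 9:06 AM–7:26 PM = 10 h 20 min; less 30 min break → 9 h 50 min
Total worked: 54 h 53 min = 54.88 h.
Threshold 40 h → overtime 14 h 53 min, regular 40 h 0 min.

Regular 40.00 hours, overtime 14.88 hours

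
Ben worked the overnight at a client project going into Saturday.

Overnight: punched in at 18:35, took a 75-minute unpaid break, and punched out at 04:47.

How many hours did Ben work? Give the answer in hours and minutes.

8 h 57 min

Overnight: 18:35 → midnight = 5 h 25 min; midnight → 04:47 = 4 h 47 min; span 10 h 12 min; less 75 min break → 8 h 57 min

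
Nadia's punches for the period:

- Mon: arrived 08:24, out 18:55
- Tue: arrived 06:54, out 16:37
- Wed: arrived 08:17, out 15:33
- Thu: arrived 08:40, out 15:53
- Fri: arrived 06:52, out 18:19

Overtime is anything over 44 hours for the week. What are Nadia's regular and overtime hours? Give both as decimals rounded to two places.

Regular 44.00 hours, overtime 2.17 hours

Mon: 08:24–18:55 = 10 h 31 min
Tue: 06:54–16:37 = 9 h 43 min
Wed: 08:17–15:33 = 7 h 16 min
Thu: 08:40–15:53 = 7 h 13 min
Fri: 06:52–18:19 = 11 h 27 min
Total worked: 46 h 10 min = 46.17 h.
Threshold 44 h → overtime 2 h 10 min, regular 44 h 0 min.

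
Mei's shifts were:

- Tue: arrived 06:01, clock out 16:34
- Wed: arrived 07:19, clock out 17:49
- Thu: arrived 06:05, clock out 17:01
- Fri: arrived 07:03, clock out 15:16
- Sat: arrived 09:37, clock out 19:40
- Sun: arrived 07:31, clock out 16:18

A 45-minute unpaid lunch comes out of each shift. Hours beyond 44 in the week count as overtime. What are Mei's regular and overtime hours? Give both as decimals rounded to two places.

Tue: 06:01–16:34 = 10 h 33 min; less 45 min break → 9 h 48 min
Wed: 07:19–17:49 = 10 h 30 min; less 45 min break → 9 h 45 min
Thu: 06:05–17:01 = 10 h 56 min; less 45 min break → 10 h 11 min
Fri: 07:03–15:16 = 8 h 13 min; less 45 min break → 7 h 28 min
Sat: 09:37–19:40 = 10 h 3 min; less 45 min break → 9 h 18 min
Sun: 07:31–16:18 = 8 h 47 min; less 45 min break → 8 h 2 min
Total worked: 54 h 32 min = 54.53 h.
Threshold 44 h → overtime 10 h 32 min, regular 44 h 0 min.

Regular 44.00 hours, overtime 10.53 hours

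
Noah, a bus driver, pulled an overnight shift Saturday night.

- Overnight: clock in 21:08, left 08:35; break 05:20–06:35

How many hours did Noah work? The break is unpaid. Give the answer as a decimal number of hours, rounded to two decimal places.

Overnight: 21:08 → midnight = 2 h 52 min; midnight → 08:35 = 8 h 35 min; span 11 h 27 min; less 75 min break → 10 h 12 min

10.20 hours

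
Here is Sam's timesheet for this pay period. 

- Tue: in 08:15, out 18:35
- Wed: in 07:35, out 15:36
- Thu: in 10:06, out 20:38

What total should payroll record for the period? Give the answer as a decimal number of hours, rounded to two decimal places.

28.88 hours

Tue: 08:15–18:35 = 10 h 20 min
Wed: 07:35–15:36 = 8 h 1 min
Thu: 10:06–20:38 = 10 h 32 min
Total: 10 h 20 min + 8 h 1 min + 10 h 32 min = 28 h 53 min.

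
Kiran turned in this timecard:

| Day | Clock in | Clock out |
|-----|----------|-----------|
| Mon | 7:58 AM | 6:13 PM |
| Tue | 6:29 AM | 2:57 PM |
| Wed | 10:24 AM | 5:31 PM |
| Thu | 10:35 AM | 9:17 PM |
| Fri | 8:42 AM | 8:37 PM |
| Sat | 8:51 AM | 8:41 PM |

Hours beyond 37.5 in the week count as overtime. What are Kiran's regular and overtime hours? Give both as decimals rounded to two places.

Mon: 7:58 AM–6:13 PM = 10 h 15 min
Tue: 6:29 AM–2:57 PM = 8 h 28 min
Wed: 10:24 AM–5:31 PM = 7 h 7 min
Thu: 10:35 AM–9:17 PM = 10 h 42 min
Fri: 8:42 AM–8:37 PM = 11 h 55 min
Sat: 8:51 AM–8:41 PM = 11 h 50 min
Total worked: 60 h 17 min = 60.28 h.
Threshold 37.5 h → overtime 22 h 47 min, regular 37 h 30 min.

Regular 37.50 hours, overtime 22.78 hours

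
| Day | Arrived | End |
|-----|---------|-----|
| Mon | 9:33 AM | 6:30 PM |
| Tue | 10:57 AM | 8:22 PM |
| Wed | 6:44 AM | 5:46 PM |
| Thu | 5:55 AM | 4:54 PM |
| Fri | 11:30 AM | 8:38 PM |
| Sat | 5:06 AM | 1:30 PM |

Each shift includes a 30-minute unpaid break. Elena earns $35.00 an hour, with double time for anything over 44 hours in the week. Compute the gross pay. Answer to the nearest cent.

$2304.17

Mon: 9:33 AM–6:30 PM = 8 h 57 min; less 30 min break → 8 h 27 min
Tue: 10:57 AM–8:22 PM = 9 h 25 min; less 30 min break → 8 h 55 min
Wed: 6:44 AM–5:46 PM = 11 h 2 min; less 30 min break → 10 h 32 min
Thu: 5:55 AM–4:54 PM = 10 h 59 min; less 30 min break → 10 h 29 min
Fri: 11:30 AM–8:38 PM = 9 h 8 min; less 30 min break → 8 h 38 min
Sat: 5:06 AM–1:30 PM = 8 h 24 min; less 30 min break → 7 h 54 min
Total worked: 54 h 55 min = 3295 min.
Regular 44 h 0 min = 2640 min at $35.00/h; overtime 10 h 55 min = 655 min at $70.00/h.
Pay = (2640 × $35.00 + 655 × $70.00) ÷ 60 = $2304.17.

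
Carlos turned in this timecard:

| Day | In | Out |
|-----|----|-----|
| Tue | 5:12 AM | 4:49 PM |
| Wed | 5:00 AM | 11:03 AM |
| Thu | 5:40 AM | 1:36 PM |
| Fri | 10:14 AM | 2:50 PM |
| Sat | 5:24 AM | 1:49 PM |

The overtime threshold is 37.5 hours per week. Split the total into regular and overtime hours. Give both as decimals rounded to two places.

Tue: 5:12 AM–4:49 PM = 11 h 37 min
Wed: 5:00 AM–11:03 AM = 6 h 3 min
Thu: 5:40 AM–1:36 PM = 7 h 56 min
Fri: 10:14 AM–2:50 PM = 4 h 36 min
Sat: 5:24 AM–1:49 PM = 8 h 25 min
Total worked: 38 h 37 min = 38.62 h.
Threshold 37.5 h → overtime 1 h 7 min, regular 37 h 30 min.

Regular 37.50 hours, overtime 1.12 hours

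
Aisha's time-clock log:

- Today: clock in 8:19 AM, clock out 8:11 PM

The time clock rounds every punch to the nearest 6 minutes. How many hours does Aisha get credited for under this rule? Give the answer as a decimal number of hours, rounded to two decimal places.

Today: in 8:19 AM→8:18 AM, out 8:11 PM→8:12 PM; 11 h 54 min

11.90 hours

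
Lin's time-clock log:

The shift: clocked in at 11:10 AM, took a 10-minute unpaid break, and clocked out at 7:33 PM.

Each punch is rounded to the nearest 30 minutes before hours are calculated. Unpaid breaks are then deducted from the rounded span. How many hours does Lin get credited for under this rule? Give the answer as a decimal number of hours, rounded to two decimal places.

8.33 hours

The shift: in 11:10 AM→11:00 AM, out 7:33 PM→7:30 PM; 8 h 30 min − 10 min = 8 h 20 min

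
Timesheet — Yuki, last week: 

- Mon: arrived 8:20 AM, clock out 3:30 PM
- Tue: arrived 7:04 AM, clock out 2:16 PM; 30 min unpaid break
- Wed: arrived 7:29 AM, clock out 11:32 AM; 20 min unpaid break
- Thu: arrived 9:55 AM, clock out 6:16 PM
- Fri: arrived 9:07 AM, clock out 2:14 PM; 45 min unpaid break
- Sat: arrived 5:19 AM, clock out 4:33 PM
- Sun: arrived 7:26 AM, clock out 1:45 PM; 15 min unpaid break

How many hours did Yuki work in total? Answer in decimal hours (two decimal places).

Mon: 8:20 AM–3:30 PM = 7 h 10 min
Tue: 7:04 AM–2:16 PM = 7 h 12 min; less 30 min break → 6 h 42 min
Wed: 7:29 AM–11:32 AM = 4 h 3 min; less 20 min break → 3 h 43 min
Thu: 9:55 AM–6:16 PM = 8 h 21 min
Fri: 9:07 AM–2:14 PM = 5 h 7 min; less 45 min break → 4 h 22 min
Sat: 5:19 AM–4:33 PM = 11 h 14 min
Sun: 7:26 AM–1:45 PM = 6 h 19 min; less 15 min break → 6 h 4 min
Total: 7 h 10 min + 6 h 42 min + 3 h 43 min + 8 h 21 min + 4 h 22 min + 11 h 14 min + 6 h 4 min = 47 h 36 min.

47.60 hours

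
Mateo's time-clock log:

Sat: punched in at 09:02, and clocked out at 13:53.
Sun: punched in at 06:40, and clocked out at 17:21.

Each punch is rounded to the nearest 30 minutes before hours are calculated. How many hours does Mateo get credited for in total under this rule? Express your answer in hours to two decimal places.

Sat: in 09:02→09:00, out 13:53→14:00; 5 h 0 min
Sun: in 06:40→06:30, out 17:21→17:30; 11 h 0 min
Total credited: 16 h 0 min.

16.00 hours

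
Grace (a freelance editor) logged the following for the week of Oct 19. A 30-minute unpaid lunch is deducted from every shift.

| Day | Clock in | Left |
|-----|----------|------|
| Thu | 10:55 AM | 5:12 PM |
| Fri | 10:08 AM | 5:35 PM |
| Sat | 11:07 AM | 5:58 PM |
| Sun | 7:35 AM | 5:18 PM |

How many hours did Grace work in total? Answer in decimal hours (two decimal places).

Thu: 10:55 AM–5:12 PM = 6 h 17 min; less 30 min break → 5 h 47 min
Fri: 10:08 AM–5:35 PM = 7 h 27 min; less 30 min break → 6 h 57 min
Sat: 11:07 AM–5:58 PM = 6 h 51 min; less 30 min break → 6 h 21 min
Sun: 7:35 AM–5:18 PM = 9 h 43 min; less 30 min break → 9 h 13 min
Total: 5 h 47 min + 6 h 57 min + 6 h 21 min + 9 h 13 min = 28 h 18 min.

28.30 hours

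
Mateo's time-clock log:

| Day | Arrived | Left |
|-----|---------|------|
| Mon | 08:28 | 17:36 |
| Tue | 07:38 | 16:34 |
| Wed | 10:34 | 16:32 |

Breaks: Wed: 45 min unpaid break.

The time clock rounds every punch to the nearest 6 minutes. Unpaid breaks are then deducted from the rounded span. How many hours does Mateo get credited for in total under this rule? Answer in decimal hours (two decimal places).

Mon: in 08:28→08:30, out 17:36→17:36; 9 h 6 min
Tue: in 07:38→07:36, out 16:34→16:36; 9 h 0 min
Wed: in 10:34→10:36, out 16:32→16:30; 5 h 54 min − 45 min = 5 h 9 min
Total credited: 23 h 15 min.

23.25 hours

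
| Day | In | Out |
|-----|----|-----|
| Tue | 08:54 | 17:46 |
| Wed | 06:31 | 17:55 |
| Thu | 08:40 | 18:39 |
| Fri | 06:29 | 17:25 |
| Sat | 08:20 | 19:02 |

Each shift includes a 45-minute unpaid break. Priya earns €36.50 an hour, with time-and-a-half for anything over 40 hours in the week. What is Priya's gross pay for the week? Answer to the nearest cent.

Tue: 08:54–17:46 = 8 h 52 min; less 45 min break → 8 h 7 min
Wed: 06:31–17:55 = 11 h 24 min; less 45 min break → 10 h 39 min
Thu: 08:40–18:39 = 9 h 59 min; less 45 min break → 9 h 14 min
Fri: 06:29–17:25 = 10 h 56 min; less 45 min break → 10 h 11 min
Sat: 08:20–19:02 = 10 h 42 min; less 45 min break → 9 h 57 min
Total worked: 48 h 8 min = 2888 min.
Regular 40 h 0 min = 2400 min at €36.50/h; overtime 8 h 8 min = 488 min at €54.75/h.
Pay = (2400 × €36.50 + 488 × €54.75) ÷ 60 = €1905.30.

€1905.30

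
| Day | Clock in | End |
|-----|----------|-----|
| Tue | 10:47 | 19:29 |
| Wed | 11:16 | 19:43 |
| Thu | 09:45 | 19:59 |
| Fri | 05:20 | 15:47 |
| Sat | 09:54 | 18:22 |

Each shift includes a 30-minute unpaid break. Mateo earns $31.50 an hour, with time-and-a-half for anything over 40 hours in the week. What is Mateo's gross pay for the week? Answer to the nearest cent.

Tue: 10:47–19:29 = 8 h 42 min; less 30 min break → 8 h 12 min
Wed: 11:16–19:43 = 8 h 27 min; less 30 min break → 7 h 57 min
Thu: 09:45–19:59 = 10 h 14 min; less 30 min break → 9 h 44 min
Fri: 05:20–15:47 = 10 h 27 min; less 30 min break → 9 h 57 min
Sat: 09:54–18:22 = 8 h 28 min; less 30 min break → 7 h 58 min
Total worked: 43 h 48 min = 2628 min.
Regular 40 h 0 min = 2400 min at $31.50/h; overtime 3 h 48 min = 228 min at $47.25/h.
Pay = (2400 × $31.50 + 228 × $47.25) ÷ 60 = $1439.55.

$1439.55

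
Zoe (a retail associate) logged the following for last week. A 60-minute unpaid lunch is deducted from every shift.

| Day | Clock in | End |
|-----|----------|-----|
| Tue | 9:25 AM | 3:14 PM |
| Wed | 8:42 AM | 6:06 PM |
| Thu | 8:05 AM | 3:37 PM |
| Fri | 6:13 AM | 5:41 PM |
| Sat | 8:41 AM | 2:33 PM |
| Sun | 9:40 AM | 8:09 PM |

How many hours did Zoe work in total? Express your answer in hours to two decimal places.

Tue: 9:25 AM–3:14 PM = 5 h 49 min; less 60 min break → 4 h 49 min
Wed: 8:42 AM–6:06 PM = 9 h 24 min; less 60 min break → 8 h 24 min
Thu: 8:05 AM–3:37 PM = 7 h 32 min; less 60 min break → 6 h 32 min
Fri: 6:13 AM–5:41 PM = 11 h 28 min; less 60 min break → 10 h 28 min
Sat: 8:41 AM–2:33 PM = 5 h 52 min; less 60 min break → 4 h 52 min
Sun: 9:40 AM–8:09 PM = 10 h 29 min; less 60 min break → 9 h 29 min
Total: 4 h 49 min + 8 h 24 min + 6 h 32 min + 10 h 28 min + 4 h 52 min + 9 h 29 min = 44 h 34 min.

44.57 hours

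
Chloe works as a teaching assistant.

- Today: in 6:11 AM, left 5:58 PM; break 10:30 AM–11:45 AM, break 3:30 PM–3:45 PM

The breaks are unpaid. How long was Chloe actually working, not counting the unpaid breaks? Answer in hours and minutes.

Today: 6:11 AM–5:58 PM = 11 h 47 min; less 90 min break → 10 h 17 min

10 h 17 min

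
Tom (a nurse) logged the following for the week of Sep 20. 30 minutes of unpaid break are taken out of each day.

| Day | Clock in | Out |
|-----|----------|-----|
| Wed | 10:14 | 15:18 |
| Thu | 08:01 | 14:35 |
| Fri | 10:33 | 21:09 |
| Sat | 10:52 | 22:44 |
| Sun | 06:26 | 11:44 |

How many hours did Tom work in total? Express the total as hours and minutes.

36 h 54 min

Wed: 10:14–15:18 = 5 h 4 min; less 30 min break → 4 h 34 min
Thu: 08:01–14:35 = 6 h 34 min; less 30 min break → 6 h 4 min
Fri: 10:33–21:09 = 10 h 36 min; less 30 min break → 10 h 6 min
Sat: 10:52–22:44 = 11 h 52 min; less 30 min break → 11 h 22 min
Sun: 06:26–11:44 = 5 h 18 min; less 30 min break → 4 h 48 min
Total: 4 h 34 min + 6 h 4 min + 10 h 6 min + 11 h 22 min + 4 h 48 min = 36 h 54 min.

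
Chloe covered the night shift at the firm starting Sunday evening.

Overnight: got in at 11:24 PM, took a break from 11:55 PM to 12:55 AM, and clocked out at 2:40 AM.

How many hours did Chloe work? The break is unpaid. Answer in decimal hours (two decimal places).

2.27 hours

Overnight: 11:24 PM → midnight = 0 h 36 min; midnight → 2:40 AM = 2 h 40 min; span 3 h 16 min; less 60 min break → 2 h 16 min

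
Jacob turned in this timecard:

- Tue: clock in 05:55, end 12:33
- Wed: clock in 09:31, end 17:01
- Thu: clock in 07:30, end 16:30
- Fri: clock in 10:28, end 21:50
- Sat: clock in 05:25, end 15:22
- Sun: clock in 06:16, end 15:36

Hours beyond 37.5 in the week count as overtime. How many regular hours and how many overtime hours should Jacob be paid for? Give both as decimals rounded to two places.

Regular 37.50 hours, overtime 16.28 hours

Tue: 05:55–12:33 = 6 h 38 min
Wed: 09:31–17:01 = 7 h 30 min
Thu: 07:30–16:30 = 9 h 0 min
Fri: 10:28–21:50 = 11 h 22 min
Sat: 05:25–15:22 = 9 h 57 min
Sun: 06:16–15:36 = 9 h 20 min
Total worked: 53 h 47 min = 53.78 h.
Threshold 37.5 h → overtime 16 h 17 min, regular 37 h 30 min.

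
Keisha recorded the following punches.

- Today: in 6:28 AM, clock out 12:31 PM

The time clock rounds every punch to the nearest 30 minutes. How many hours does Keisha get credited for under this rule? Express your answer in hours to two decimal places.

6.00 hours

Today: in 6:28 AM→6:30 AM, out 12:31 PM→12:30 PM; 6 h 0 min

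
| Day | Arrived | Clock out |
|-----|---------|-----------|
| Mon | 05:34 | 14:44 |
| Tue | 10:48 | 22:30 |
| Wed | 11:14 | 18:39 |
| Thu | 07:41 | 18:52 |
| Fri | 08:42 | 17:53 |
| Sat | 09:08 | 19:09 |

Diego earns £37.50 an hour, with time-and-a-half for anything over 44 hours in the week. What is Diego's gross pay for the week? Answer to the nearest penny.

£2475.00

Mon: 05:34–14:44 = 9 h 10 min
Tue: 10:48–22:30 = 11 h 42 min
Wed: 11:14–18:39 = 7 h 25 min
Thu: 07:41–18:52 = 11 h 11 min
Fri: 08:42–17:53 = 9 h 11 min
Sat: 09:08–19:09 = 10 h 1 min
Total worked: 58 h 40 min = 3520 min.
Regular 44 h 0 min = 2640 min at £37.50/h; overtime 14 h 40 min = 880 min at £56.25/h.
Pay = (2640 × £37.50 + 880 × £56.25) ÷ 60 = £2475.00.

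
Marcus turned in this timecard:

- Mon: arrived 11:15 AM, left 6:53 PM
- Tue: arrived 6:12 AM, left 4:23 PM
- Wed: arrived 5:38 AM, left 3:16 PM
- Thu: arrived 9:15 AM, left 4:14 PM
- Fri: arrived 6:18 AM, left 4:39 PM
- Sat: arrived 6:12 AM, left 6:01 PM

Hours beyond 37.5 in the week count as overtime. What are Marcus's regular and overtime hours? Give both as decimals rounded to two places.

Regular 37.50 hours, overtime 19.10 hours

Mon: 11:15 AM–6:53 PM = 7 h 38 min
Tue: 6:12 AM–4:23 PM = 10 h 11 min
Wed: 5:38 AM–3:16 PM = 9 h 38 min
Thu: 9:15 AM–4:14 PM = 6 h 59 min
Fri: 6:18 AM–4:39 PM = 10 h 21 min
Sat: 6:12 AM–6:01 PM = 11 h 49 min
Total worked: 56 h 36 min = 56.60 h.
Threshold 37.5 h → overtime 19 h 6 min, regular 37 h 30 min.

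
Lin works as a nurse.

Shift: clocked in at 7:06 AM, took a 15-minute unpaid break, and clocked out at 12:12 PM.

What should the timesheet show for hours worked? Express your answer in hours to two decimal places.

Shift: 7:06 AM–12:12 PM = 5 h 6 min; less 15 min break → 4 h 51 min

4.85 hours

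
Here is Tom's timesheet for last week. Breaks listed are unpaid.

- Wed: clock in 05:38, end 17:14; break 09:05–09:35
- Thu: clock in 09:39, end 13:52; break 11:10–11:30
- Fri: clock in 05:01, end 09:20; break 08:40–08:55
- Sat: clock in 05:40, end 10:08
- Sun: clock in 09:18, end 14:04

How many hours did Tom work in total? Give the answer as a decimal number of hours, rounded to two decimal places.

28.28 hours

Wed: 05:38–17:14 = 11 h 36 min; less 30 min break → 11 h 6 min
Thu: 09:39–13:52 = 4 h 13 min; less 20 min break → 3 h 53 min
Fri: 05:01–09:20 = 4 h 19 min; less 15 min break → 4 h 4 min
Sat: 05:40–10:08 = 4 h 28 min
Sun: 09:18–14:04 = 4 h 46 min
Total: 11 h 6 min + 3 h 53 min + 4 h 4 min + 4 h 28 min + 4 h 46 min = 28 h 17 min.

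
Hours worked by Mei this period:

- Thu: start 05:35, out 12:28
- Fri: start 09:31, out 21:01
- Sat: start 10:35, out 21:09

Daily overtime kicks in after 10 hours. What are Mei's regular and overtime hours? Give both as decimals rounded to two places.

Thu: 05:35–12:28 = 6 h 53 min
Fri: 09:31–21:01 = 11 h 30 min
Sat: 10:35–21:09 = 10 h 34 min
Thu reg 6 h 53 min / OT 0 h 0 min; Fri reg 10 h 0 min / OT 1 h 30 min; Sat reg 10 h 0 min / OT 0 h 34 min.
Totals: regular 26 h 53 min, overtime 2 h 4 min.

Regular 26.88 hours, overtime 2.07 hours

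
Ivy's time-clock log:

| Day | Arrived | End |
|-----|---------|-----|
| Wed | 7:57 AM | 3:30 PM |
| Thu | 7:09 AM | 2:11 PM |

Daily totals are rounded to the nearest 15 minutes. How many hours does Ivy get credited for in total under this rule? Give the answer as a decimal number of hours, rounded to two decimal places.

14.50 hours

Wed: 7:57 AM–3:30 PM = 7 h 33 min → rounds to 7 h 30 min
Thu: 7:09 AM–2:11 PM = 7 h 2 min → rounds to 7 h 0 min
Total credited: 14 h 30 min.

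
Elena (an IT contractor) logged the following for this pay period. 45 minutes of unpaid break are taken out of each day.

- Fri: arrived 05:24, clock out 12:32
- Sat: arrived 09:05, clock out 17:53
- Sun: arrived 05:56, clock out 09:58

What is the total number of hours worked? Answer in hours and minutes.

Fri: 05:24–12:32 = 7 h 8 min; less 45 min break → 6 h 23 min
Sat: 09:05–17:53 = 8 h 48 min; less 45 min break → 8 h 3 min
Sun: 05:56–09:58 = 4 h 2 min; less 45 min break → 3 h 17 min
Total: 6 h 23 min + 8 h 3 min + 3 h 17 min = 17 h 43 min.

17 h 43 min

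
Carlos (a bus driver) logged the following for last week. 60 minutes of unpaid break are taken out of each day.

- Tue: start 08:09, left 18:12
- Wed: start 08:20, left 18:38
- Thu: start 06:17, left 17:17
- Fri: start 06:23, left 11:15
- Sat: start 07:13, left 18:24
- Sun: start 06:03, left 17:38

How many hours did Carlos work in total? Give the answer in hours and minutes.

52 h 59 min

Tue: 08:09–18:12 = 10 h 3 min; less 60 min break → 9 h 3 min
Wed: 08:20–18:38 = 10 h 18 min; less 60 min break → 9 h 18 min
Thu: 06:17–17:17 = 11 h 0 min; less 60 min break → 10 h 0 min
Fri: 06:23–11:15 = 4 h 52 min; less 60 min break → 3 h 52 min
Sat: 07:13–18:24 = 11 h 11 min; less 60 min break → 10 h 11 min
Sun: 06:03–17:38 = 11 h 35 min; less 60 min break → 10 h 35 min
Total: 9 h 3 min + 9 h 18 min + 10 h 0 min + 3 h 52 min + 10 h 11 min + 10 h 35 min = 52 h 59 min.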